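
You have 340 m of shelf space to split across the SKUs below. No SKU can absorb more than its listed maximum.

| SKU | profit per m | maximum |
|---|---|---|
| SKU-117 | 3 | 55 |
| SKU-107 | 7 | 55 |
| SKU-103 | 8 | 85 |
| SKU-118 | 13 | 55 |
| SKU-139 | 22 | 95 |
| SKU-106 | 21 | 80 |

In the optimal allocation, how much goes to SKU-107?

Order the SKUs by profit per m: SKU-139 22 > SKU-106 21 > SKU-118 13 > SKU-103 8 > SKU-107 7 > SKU-117 3.
SKU-139 takes 95 to reach its cap of 95 ; 245 left.
SKU-106: +80 to 80 (cap) ; 165 left.
SKU-118: +55 to 55 (cap) ; 110 left.
SKU-103: +85 to 85 (cap) ; 25 left.
SKU-107 has room for 55 but only 25 remain, so it gets 25.

25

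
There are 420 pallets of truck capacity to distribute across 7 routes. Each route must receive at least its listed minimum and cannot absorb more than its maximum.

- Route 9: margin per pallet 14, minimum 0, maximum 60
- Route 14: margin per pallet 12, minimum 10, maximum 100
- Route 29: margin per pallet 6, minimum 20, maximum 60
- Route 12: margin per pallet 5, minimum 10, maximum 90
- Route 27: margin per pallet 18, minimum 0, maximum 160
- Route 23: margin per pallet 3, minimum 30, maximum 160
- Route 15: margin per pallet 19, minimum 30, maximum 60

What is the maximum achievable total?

6080

Meeting every minimum uses 0+10+20+10+0+30+30 = 100 pallets, leaving 320.
Rank by margin per pallet: Route 15 19 > Route 27 18 > Route 9 14 > Route 14 12 > Route 29 6 > Route 12 5 > Route 23 3.
Give Route 15 30 more to hit its cap of 60 → 290 left.
Route 27: +160 to 160 (cap) → 130 left.
Give Route 9 60 more to hit its cap of 60 → 70 left.
Route 14: +70 (room for 90) → 80. Pool exhausted.
Total = 14×60 + 12×80 + 6×20 + 5×10 + 18×160 + 3×30 + 19×60 = 6080.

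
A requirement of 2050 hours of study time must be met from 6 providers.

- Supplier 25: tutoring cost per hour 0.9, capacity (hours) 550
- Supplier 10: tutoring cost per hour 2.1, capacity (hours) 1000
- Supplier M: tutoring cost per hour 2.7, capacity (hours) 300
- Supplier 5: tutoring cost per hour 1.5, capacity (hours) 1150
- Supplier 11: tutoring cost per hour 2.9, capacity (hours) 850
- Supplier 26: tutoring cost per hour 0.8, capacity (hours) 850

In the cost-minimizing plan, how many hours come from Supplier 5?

Use providers in increasing cost order.
Take 850 from Supplier 26 at 0.8 — need 1200 more.
Supplier 25 (0.9): use full 550 — 650 hours to go.
Supplier 5 at 1.5: take 650 of its 1150 — requirement met.
Supplier 10, Supplier M, Supplier 11: unused.

650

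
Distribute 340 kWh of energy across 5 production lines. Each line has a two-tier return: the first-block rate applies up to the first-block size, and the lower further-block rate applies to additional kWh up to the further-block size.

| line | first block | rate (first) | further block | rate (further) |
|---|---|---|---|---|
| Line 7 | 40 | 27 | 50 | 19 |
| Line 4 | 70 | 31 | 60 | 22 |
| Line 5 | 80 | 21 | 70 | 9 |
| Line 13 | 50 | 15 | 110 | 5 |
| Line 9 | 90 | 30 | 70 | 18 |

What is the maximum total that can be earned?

Order all 10 blocks by rate: Line 4/tier1 31 > Line 9/tier1 30 > Line 7/tier1 27 > Line 4/tier2 22 > Line 5/tier1 21 > Line 7/tier2 19 > Line 9/tier2 18 > Line 13/tier1 15 > Line 5/tier2 9 > Line 13/tier2 5.
Line 4/tier1 (31): +70 — 270 left.
Line 9/tier1 (30): +90 — 180 left.
Line 7 tier1 at 27: fill all 40 — 140 left.
Line 4/tier2 (22): +60 — 80 left.
Line 5/tier1 (21): +80 — 0 left.
Total = 31×70 + 30×90 + 27×40 + 22×60 + 21×80 = 8950.

8950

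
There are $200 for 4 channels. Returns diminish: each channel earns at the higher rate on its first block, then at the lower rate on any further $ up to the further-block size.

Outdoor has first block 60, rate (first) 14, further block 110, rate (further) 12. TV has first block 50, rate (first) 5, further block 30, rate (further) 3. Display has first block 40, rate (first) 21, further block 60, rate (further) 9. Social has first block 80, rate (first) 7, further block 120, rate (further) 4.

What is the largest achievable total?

2880

Rank every tier by rate: Display/first 21 > Outdoor/first 14 > Outdoor/second 12 > Display/second 9 > Social/first 7 > TV/first 5 > Social/second 4 > TV/second 3.
Display/first (21): +40 — 160 left.
Outdoor/first (14): +60 — 100 left.
Outdoor second at 12: only 100 left, fill 100.
Total = 21×40 + 14×60 + 12×100 = 2880.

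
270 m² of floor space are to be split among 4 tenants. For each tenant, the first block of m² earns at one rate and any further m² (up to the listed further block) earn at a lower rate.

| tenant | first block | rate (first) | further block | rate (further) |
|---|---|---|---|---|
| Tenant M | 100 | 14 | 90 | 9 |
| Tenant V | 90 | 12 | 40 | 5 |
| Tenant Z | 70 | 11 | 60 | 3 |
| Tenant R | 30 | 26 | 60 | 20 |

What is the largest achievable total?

Order all 8 blocks by rate: Tenant R/tier1 26 > Tenant R/tier2 20 > Tenant M/tier1 14 > Tenant V/tier1 12 > Tenant Z/tier1 11 > Tenant M/tier2 9 > Tenant V/tier2 5 > Tenant Z/tier2 3.
Fill Tenant R tier1 block (30 at 26) — 240 left.
Tenant R/tier2 (20): +60 — 180 left.
Tenant M tier1 at 14: fill all 100 — 80 left.
80 remain; put them into Tenant V tier1 at 12.
Total = 26×30 + 20×60 + 14×100 + 12×80 = 4340.

4340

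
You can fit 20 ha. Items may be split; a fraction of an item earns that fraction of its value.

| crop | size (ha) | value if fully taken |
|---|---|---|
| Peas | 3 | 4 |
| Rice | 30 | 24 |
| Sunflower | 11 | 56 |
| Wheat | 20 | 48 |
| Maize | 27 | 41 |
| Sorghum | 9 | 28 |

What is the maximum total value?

84

Sort by value density: Sunflower 56/11≈5.09, Sorghum 28/9≈3.11, Wheat 48/20≈2.4, Maize 41/27≈1.52, Peas 4/3≈1.33, Rice 24/30≈0.8.
All 11 ha of Sunflower fit (value 56) ; 9 remain.
Sorghum: take in full, 9 ha for value 28 ; 0 left.
Total value = 84.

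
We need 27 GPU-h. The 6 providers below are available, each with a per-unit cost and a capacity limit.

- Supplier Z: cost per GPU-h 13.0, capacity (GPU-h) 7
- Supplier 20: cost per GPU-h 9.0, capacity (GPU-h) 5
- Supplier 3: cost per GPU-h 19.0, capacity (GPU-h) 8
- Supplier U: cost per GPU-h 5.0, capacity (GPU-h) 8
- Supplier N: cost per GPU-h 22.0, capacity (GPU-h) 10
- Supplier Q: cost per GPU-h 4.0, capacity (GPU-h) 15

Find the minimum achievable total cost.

136

Cheapest first:
Supplier Q (4.0): use full 15 ; 12 GPU-h to go.
Supplier U (5.0): use full 8 ; 4 GPU-h to go.
Take 4 from Supplier 20 at 9.0 to finish.
Supplier Z, Supplier 3, Supplier N: unused.
Cost = 15×4.0 + 8×5.0 + 4×9.0 = 136.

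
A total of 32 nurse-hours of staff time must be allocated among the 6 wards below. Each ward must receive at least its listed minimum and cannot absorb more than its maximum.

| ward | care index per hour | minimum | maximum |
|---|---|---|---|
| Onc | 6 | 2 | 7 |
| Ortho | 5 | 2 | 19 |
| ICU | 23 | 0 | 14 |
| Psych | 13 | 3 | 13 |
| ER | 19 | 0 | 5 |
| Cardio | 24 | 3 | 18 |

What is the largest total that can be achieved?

654

Meeting every minimum uses 2+2+0+3+0+3 = 10 nurse-hours, leaving 22.
Order the wards by care index per hour: Cardio 24 > ICU 23 > ER 19 > Psych 13 > Onc 6 > Ortho 5.
Cardio takes 15 more to reach its cap of 18 — 7 left.
ICU has room for 14 more but only 7 remain, so it gets 7.
Total = 6×2 + 5×2 + 23×7 + 13×3 + 24×18 = 654.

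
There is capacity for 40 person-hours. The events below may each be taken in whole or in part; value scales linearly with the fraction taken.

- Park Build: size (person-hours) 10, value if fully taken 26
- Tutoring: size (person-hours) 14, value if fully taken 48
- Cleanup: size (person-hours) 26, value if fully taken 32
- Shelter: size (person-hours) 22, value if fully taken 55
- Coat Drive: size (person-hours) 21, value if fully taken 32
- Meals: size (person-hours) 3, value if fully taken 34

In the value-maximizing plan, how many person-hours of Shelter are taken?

Rank by value-to-size ratio: Meals 34/3≈11.3, Tutoring 48/14≈3.43, Park Build 26/10≈2.6, Shelter 55/22≈2.5, Coat Drive 32/21≈1.52, Cleanup 32/26≈1.23.
All 3 person-hours of Meals fit (value 34) — 37 remain.
Tutoring: take in full, 14 person-hours for value 48 — 23 left.
Take all of Park Build (10 person-hours, value 26) — 13 person-hours left.
13 person-hours left: a 13/22 share of Shelter gives 55×13/22 = 32.5.

13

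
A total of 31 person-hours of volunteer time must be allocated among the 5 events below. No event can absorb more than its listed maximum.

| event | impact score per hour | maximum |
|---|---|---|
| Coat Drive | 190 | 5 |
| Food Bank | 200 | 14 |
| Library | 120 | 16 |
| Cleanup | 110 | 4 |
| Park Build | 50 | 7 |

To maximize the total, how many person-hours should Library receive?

12

Rank by impact score per hour: Food Bank 200 > Coat Drive 190 > Library 120 > Cleanup 110 > Park Build 50.
Give Food Bank 14 to hit its cap of 14 ; 17 left.
Coat Drive: +5 to 5 (cap) ; 12 left.
Library has room for 16 but only 12 remain, so it gets 12.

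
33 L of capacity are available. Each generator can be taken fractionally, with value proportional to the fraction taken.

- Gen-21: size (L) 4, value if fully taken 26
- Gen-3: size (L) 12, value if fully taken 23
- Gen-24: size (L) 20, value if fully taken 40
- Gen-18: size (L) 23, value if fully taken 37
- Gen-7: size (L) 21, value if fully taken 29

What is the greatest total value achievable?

83.25

Sort by value density: Gen-21 26/4≈6.5, Gen-24 40/20≈2, Gen-3 23/12≈1.92, Gen-18 37/23≈1.61, Gen-7 29/21≈1.38.
All 4 L of Gen-21 fit (value 26) — 29 remain.
Gen-24: take in full, 20 L for value 40 — 9 left.
Fill the last 9 L with part of Gen-3: 9/12 of it earns 17.25.
Total value = 83.25.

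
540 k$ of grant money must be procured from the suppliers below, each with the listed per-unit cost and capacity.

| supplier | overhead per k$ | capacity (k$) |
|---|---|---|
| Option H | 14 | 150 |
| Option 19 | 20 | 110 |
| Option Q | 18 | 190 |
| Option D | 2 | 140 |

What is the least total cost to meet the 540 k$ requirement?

7000

Use suppliers in increasing cost order.
Option D at 2: take all 140 k$ ; 400 still needed.
Take 150 from Option H at 14 ; need 250 more.
Option Q at 18: take all 190 k$ ; 60 still needed.
Option 19 (20): take the remaining 60 ; done.
Cost = 140×2 + 150×14 + 190×18 + 60×20 = 7000.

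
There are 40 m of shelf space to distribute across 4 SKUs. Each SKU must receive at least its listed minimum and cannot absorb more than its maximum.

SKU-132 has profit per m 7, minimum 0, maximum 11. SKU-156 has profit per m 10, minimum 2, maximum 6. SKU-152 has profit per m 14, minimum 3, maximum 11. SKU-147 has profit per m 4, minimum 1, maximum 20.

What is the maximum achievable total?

Meeting every minimum uses 0+2+3+1 = 6 m, leaving 34.
Order the SKUs by profit per m: SKU-152 14 > SKU-156 10 > SKU-132 7 > SKU-147 4.
SKU-152 takes 8 more to reach its cap of 11 → 26 left.
SKU-156 takes 4 more to reach its cap of 6 → 22 left.
SKU-132 takes 11 more to reach its cap of 11 → 11 left.
Only 11 left; SKU-147 takes them to reach 12.
Total = 7×11 + 10×6 + 14×11 + 4×12 = 339.

339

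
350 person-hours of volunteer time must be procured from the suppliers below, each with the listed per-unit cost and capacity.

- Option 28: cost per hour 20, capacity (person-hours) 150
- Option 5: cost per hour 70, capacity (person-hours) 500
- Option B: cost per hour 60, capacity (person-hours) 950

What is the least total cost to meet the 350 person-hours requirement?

Cheapest first:
Option 28 (20): use full 150 ; 200 person-hours to go.
Take 200 from Option B at 60 to finish.
Option 5: unused.
Cost = 150×20 + 200×60 = 15000.

15000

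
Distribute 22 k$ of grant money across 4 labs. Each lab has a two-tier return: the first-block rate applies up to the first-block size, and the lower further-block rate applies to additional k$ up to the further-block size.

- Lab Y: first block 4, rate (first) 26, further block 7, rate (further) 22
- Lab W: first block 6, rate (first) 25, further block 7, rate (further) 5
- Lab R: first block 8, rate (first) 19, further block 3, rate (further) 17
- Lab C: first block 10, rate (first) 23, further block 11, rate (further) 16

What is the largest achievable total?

528

Order all 8 blocks by rate: Lab Y/first 26 > Lab W/first 25 > Lab C/first 23 > Lab Y/second 22 > Lab R/first 19 > Lab R/second 17 > Lab C/second 16 > Lab W/second 5.
Lab Y/first (26): +4 — 18 left.
Fill Lab W first block (6 at 25) — 12 left.
Lab C first at 23: fill all 10 — 2 left.
2 remain; put them into Lab Y second at 22.
Total = 26×4 + 25×6 + 23×10 + 22×2 = 528.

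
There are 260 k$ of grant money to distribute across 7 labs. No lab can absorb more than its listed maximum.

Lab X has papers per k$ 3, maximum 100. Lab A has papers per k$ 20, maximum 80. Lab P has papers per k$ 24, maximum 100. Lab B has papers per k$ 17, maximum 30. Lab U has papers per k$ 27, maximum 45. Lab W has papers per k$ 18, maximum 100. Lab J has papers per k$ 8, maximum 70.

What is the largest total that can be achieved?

Order the labs by papers per k$: Lab U 27 > Lab P 24 > Lab A 20 > Lab W 18 > Lab B 17 > Lab J 8 > Lab X 3.
Lab U: +45 to 45 (cap) ; 215 left.
Lab P takes 100 to reach its cap of 100 ; 115 left.
Give Lab A 80 to hit its cap of 80 ; 35 left.
Only 35 left; Lab W takes them to reach 35.
Total = 20×80 + 24×100 + 27×45 + 18×35 = 5845.

5845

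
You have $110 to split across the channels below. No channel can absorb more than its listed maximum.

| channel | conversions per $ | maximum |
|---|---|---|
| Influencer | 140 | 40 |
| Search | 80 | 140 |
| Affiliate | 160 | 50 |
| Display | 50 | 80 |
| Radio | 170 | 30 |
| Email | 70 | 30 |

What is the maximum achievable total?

17300

Rank by conversions per $: Radio 170 > Affiliate 160 > Influencer 140 > Search 80 > Email 70 > Display 50.
Give Radio 30 to hit its cap of 30 — 80 left.
Give Affiliate 50 to hit its cap of 50 — 30 left.
Influencer: +30 (room for 40) → 30. Pool exhausted.
Total = 140×30 + 160×50 + 170×30 = 17300.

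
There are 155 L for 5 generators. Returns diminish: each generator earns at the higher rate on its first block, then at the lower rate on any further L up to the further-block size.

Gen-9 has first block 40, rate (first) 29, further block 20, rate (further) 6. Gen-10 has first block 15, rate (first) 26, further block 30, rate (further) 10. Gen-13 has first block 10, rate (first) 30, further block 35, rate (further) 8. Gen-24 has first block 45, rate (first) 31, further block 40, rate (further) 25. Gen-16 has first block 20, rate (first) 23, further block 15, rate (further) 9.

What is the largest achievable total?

4360

Treat each block as its own option and order by rate: Gen-24/tier1 31 > Gen-13/tier1 30 > Gen-9/tier1 29 > Gen-10/tier1 26 > Gen-24/tier2 25 > Gen-16/tier1 23 > Gen-10/tier2 10 > Gen-16/tier2 9 > Gen-13/tier2 8 > Gen-9/tier2 6.
Fill Gen-24 tier1 block (45 at 31) — 110 left.
Fill Gen-13 tier1 block (10 at 30) — 100 left.
Fill Gen-9 tier1 block (40 at 29) — 60 left.
Fill Gen-10 tier1 block (15 at 26) — 45 left.
Gen-24/tier2 (25): +40 — 5 left.
5 remain; put them into Gen-16 tier1 at 23.
Total = 31×45 + 30×10 + 29×40 + 26×15 + 25×40 + 23×5 = 4360.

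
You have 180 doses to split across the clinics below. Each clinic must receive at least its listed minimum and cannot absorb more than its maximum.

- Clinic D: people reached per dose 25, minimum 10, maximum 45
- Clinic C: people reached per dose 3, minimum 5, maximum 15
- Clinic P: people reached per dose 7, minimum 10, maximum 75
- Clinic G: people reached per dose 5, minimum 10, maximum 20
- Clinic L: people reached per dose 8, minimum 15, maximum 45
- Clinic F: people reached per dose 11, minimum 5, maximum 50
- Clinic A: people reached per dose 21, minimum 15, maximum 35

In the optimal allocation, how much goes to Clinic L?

Meeting every minimum uses 10+5+10+10+15+5+15 = 70 doses, leaving 110.
Highest people reached per dose first: Clinic D 25 > Clinic A 21 > Clinic F 11 > Clinic L 8 > Clinic P 7 > Clinic G 5 > Clinic C 3.
Clinic D takes 35 more to reach its cap of 45 → 75 left.
Clinic A: +20 to 35 (cap) → 55 left.
Clinic F: +45 to 50 (cap) → 10 left.
Clinic L has room for 30 more but only 10 remain, so it gets 25.

25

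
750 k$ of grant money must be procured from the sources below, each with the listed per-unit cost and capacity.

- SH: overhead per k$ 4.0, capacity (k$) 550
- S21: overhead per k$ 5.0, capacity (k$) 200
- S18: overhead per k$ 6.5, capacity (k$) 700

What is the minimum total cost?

3200

Fill from the cheapest source first.
SH (4.0): use full 550 → 200 k$ to go.
S21 (5.0): use full 200 → 0 k$ to go.
S18: unused.
Cost = 550×4.0 + 200×5.0 = 3200.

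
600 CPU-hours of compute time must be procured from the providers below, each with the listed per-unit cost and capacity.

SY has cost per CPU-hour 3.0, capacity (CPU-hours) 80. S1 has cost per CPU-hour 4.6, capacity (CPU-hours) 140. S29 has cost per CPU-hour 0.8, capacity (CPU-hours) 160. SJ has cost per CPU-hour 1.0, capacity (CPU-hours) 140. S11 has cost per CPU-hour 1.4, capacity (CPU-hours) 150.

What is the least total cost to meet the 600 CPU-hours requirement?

1040

Use providers in increasing cost order.
S29 at 0.8: take all 160 CPU-hours → 440 still needed.
Take 140 from SJ at 1.0 → need 300 more.
Take 150 from S11 at 1.4 → need 150 more.
SY (3.0): use full 80 → 70 CPU-hours to go.
S1 at 4.6: take 70 of its 140 → requirement met.
Cost = 160×0.8 + 140×1.0 + 150×1.4 + 80×3.0 + 70×4.6 = 1040.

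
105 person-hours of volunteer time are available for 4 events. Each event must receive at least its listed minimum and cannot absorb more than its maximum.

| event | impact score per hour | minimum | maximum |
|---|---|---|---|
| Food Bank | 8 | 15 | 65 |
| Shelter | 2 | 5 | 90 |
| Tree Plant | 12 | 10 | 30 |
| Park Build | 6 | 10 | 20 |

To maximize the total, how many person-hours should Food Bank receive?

60

Meeting every minimum uses 15+5+10+10 = 40 person-hours, leaving 65.
Highest impact score per hour first: Tree Plant 12 > Food Bank 8 > Park Build 6 > Shelter 2.
Give Tree Plant 20 more to hit its cap of 30 — 45 left.
Food Bank has room for 50 more but only 45 remain, so it gets 60.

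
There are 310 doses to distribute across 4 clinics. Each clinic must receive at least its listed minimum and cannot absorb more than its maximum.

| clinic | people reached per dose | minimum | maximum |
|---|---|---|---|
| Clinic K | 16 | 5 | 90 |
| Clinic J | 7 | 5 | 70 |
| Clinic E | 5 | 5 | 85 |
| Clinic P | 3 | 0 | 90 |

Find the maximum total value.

Meeting every minimum uses 5+5+5+0 = 15 doses, leaving 295.
Order the clinics by people reached per dose: Clinic K 16 > Clinic J 7 > Clinic E 5 > Clinic P 3.
Give Clinic K 85 more to hit its cap of 90 ; 210 left.
Clinic J takes 65 more to reach its cap of 70 ; 145 left.
Clinic E takes 80 more to reach its cap of 85 ; 65 left.
Clinic P: +65 (room for 90) → 65. Pool exhausted.
Total = 16×90 + 7×70 + 5×85 + 3×65 = 2550.

2550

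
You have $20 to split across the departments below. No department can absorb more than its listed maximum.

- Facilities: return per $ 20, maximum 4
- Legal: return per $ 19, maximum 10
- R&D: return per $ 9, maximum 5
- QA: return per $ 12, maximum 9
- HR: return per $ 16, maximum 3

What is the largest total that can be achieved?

Rank by return per $: Facilities 20 > Legal 19 > HR 16 > QA 12 > R&D 9.
Facilities takes 4 to reach its cap of 4 — 16 left.
Give Legal 10 to hit its cap of 10 — 6 left.
Give HR 3 to hit its cap of 3 — 3 left.
Only 3 left; QA takes them to reach 3.
Total = 20×4 + 19×10 + 12×3 + 16×3 = 354.

354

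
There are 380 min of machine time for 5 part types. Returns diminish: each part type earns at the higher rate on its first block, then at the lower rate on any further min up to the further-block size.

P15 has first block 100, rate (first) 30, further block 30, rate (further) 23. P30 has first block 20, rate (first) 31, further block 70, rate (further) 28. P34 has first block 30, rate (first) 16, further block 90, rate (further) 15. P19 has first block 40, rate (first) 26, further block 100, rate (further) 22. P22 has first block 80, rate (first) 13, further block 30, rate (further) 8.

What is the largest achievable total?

9830

Treat each block as its own option and order by rate: P30/tier1 31 > P15/tier1 30 > P30/tier2 28 > P19/tier1 26 > P15/tier2 23 > P19/tier2 22 > P34/tier1 16 > P34/tier2 15 > P22/tier1 13 > P22/tier2 8.
P30/tier1 (31): +20 — 360 left.
P15 tier1 at 30: fill all 100 — 260 left.
P30 tier2 at 28: fill all 70 — 190 left.
P19/tier1 (26): +40 — 150 left.
P15/tier2 (23): +30 — 120 left.
P19 tier2 at 22: fill all 100 — 20 left.
P34 tier1 at 16: only 20 left, fill 20.
Total = 31×20 + 30×100 + 28×70 + 26×40 + 23×30 + 22×100 + 16×20 = 9830.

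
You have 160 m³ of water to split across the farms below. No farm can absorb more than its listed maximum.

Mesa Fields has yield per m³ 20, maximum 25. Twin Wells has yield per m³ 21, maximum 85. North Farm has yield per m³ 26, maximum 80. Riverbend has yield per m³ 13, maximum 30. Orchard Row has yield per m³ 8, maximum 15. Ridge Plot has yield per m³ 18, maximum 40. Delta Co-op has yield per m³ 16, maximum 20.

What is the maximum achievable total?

Order the farms by yield per m³: North Farm 26 > Twin Wells 21 > Mesa Fields 20 > Ridge Plot 18 > Delta Co-op 16 > Riverbend 13 > Orchard Row 8.
North Farm: +80 to 80 (cap) ; 80 left.
Twin Wells has room for 85 but only 80 remain, so it gets 80.
Total = 21×80 + 26×80 = 3760.

3760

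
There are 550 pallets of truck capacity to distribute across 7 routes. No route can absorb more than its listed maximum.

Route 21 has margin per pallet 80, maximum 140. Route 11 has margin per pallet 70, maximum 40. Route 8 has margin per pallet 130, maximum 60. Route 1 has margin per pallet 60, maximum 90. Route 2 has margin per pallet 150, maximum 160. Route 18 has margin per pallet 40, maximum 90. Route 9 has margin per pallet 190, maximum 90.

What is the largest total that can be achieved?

Highest margin per pallet first: Route 9 190 > Route 2 150 > Route 8 130 > Route 21 80 > Route 11 70 > Route 1 60 > Route 18 40.
Give Route 9 90 to hit its cap of 90 — 460 left.
Route 2: +160 to 160 (cap) — 300 left.
Route 8 takes 60 to reach its cap of 60 — 240 left.
Route 21 takes 140 to reach its cap of 140 — 100 left.
Give Route 11 40 to hit its cap of 40 — 60 left.
Route 1 has room for 90 but only 60 remain, so it gets 60.
Total = 80×140 + 70×40 + 130×60 + 60×60 + 150×160 + 190×90 = 66500.

66500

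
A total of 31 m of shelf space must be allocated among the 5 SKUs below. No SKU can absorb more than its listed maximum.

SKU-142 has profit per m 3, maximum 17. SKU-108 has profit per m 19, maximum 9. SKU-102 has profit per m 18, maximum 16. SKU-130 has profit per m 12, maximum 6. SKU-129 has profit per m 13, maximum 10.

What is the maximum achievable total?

Rank by profit per m: SKU-108 19 > SKU-102 18 > SKU-129 13 > SKU-130 12 > SKU-142 3.
SKU-108: +9 to 9 (cap) — 22 left.
Give SKU-102 16 to hit its cap of 16 — 6 left.
SKU-129 has room for 10 but only 6 remain, so it gets 6.
Total = 19×9 + 18×16 + 13×6 = 537.

537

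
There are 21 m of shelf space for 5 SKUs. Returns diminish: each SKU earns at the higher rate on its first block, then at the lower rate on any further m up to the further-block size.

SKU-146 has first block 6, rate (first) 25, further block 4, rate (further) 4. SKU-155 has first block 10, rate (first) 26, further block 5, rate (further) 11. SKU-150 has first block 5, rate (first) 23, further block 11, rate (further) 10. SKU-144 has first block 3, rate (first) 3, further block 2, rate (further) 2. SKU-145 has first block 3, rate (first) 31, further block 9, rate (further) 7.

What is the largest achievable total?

549

Rank every tier by rate: SKU-145/tier1 31 > SKU-155/tier1 26 > SKU-146/tier1 25 > SKU-150/tier1 23 > SKU-155/tier2 11 > SKU-150/tier2 10 > SKU-145/tier2 7 > SKU-146/tier2 4 > SKU-144/tier1 3 > SKU-144/tier2 2.
SKU-145 tier1 at 31: fill all 3 ; 18 left.
SKU-155/tier1 (26): +10 ; 8 left.
SKU-146 tier1 at 25: fill all 6 ; 2 left.
SKU-150/tier1: +2 of 5 at 23; pool empty.
Total = 31×3 + 26×10 + 25×6 + 23×2 = 549.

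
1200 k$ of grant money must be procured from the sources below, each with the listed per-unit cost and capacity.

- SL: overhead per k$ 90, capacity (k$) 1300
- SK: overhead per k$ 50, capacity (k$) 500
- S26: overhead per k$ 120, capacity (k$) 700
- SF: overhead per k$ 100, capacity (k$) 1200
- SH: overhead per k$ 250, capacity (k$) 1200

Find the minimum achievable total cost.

88000

Use sources in increasing cost order.
Take 500 from SK at 50 → need 700 more.
SL (90): take the remaining 700 → done.
SF, S26, SH: unused.
Cost = 500×50 + 700×90 = 88000.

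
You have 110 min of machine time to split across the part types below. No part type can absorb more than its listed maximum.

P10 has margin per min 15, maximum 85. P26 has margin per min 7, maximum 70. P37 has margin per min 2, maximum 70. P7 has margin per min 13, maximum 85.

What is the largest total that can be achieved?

Order the part types by margin per min: P10 15 > P7 13 > P26 7 > P37 2.
Give P10 85 to hit its cap of 85 — 25 left.
Only 25 left; P7 takes them to reach 25.
Total = 15×85 + 13×25 = 1600.

1600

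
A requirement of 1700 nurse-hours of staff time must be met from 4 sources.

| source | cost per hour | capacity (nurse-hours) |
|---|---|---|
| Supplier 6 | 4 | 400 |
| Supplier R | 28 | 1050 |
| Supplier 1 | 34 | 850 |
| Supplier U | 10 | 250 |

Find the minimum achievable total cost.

Cheapest first:
Supplier 6 at 4: take all 400 nurse-hours → 1300 still needed.
Supplier U at 10: take all 250 nurse-hours → 1050 still needed.
Supplier R (28): use full 1050 → 0 nurse-hours to go.
Supplier 1: unused.
Cost = 400×4 + 250×10 + 1050×28 = 33500.

33500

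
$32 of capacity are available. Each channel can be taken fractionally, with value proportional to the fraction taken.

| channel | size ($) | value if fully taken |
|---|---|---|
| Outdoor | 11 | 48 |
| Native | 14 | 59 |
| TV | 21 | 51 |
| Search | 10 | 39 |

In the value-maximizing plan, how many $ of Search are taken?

7

Rank by value-to-size ratio: Outdoor 48/11≈4.36, Native 59/14≈4.21, Search 39/10≈3.9, TV 51/21≈2.43.
Take all of Outdoor (11 $, value 48) — 21 $ left.
All 14 $ of Native fit (value 59) — 7 remain.
Fill the last 7 $ with part of Search: 7/10 of it earns 27.3.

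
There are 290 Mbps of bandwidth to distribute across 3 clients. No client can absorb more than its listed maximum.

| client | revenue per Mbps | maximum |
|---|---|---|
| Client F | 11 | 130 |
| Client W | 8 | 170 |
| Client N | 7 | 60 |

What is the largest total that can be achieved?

2710

Highest revenue per Mbps first: Client F 11 > Client W 8 > Client N 7.
Give Client F 130 to hit its cap of 130 ; 160 left.
Client W has room for 170 but only 160 remain, so it gets 160.
Total = 11×130 + 8×160 = 2710.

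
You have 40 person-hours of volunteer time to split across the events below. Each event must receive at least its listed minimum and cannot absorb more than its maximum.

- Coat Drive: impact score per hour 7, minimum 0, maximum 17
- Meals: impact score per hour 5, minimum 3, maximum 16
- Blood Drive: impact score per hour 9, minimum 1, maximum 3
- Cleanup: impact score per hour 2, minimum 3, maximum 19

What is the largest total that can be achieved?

234

Meeting every minimum uses 0+3+1+3 = 7 person-hours, leaving 33.
Highest impact score per hour first: Blood Drive 9 > Coat Drive 7 > Meals 5 > Cleanup 2.
Blood Drive: +2 to 3 (cap) → 31 left.
Coat Drive takes 17 more to reach its cap of 17 → 14 left.
Give Meals 13 more to hit its cap of 16 → 1 left.
Cleanup: +1 (room for 16) → 4. Pool exhausted.
Total = 7×17 + 5×16 + 9×3 + 2×4 = 234.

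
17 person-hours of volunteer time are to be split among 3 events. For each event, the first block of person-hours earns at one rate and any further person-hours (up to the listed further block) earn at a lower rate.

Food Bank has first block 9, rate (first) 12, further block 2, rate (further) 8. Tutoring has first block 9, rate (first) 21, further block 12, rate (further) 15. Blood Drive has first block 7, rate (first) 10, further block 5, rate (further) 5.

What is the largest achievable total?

309

Rank every tier by rate: Tutoring/first 21 > Tutoring/second 15 > Food Bank/first 12 > Blood Drive/first 10 > Food Bank/second 8 > Blood Drive/second 5.
Tutoring/first (21): +9 → 8 left.
Tutoring/second: +8 of 12 at 15; pool empty.
Total = 21×9 + 15×8 = 309.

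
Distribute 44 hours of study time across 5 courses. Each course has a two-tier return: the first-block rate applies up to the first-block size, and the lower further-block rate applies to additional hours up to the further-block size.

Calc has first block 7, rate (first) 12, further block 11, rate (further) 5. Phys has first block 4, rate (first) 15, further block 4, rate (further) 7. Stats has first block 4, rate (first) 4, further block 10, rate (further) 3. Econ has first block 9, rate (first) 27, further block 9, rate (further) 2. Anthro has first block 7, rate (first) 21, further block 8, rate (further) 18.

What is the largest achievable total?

731

Order all 10 blocks by rate: Econ/first 27 > Anthro/first 21 > Anthro/second 18 > Phys/first 15 > Calc/first 12 > Phys/second 7 > Calc/second 5 > Stats/first 4 > Stats/second 3 > Econ/second 2.
Econ/first (27): +9 ; 35 left.
Anthro first at 21: fill all 7 ; 28 left.
Fill Anthro second block (8 at 18) ; 20 left.
Phys/first (15): +4 ; 16 left.
Calc first at 12: fill all 7 ; 9 left.
Phys/second (7): +4 ; 5 left.
5 remain; put them into Calc second at 5.
Total = 27×9 + 21×7 + 18×8 + 15×4 + 12×7 + 7×4 + 5×5 = 731.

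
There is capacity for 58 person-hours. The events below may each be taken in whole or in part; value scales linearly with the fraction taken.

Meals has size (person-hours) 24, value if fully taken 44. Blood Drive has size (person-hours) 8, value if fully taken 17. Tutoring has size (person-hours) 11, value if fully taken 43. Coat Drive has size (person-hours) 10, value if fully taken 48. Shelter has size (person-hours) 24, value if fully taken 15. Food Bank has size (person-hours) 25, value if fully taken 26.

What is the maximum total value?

Best value per unit of size first: Coat Drive 48/10≈4.8, Tutoring 43/11≈3.91, Blood Drive 17/8≈2.12, Meals 44/24≈1.83, Food Bank 26/25≈1.04, Shelter 15/24≈0.625.
Coat Drive: take in full, 10 person-hours for value 48 ; 48 left.
Tutoring: take in full, 11 person-hours for value 43 ; 37 left.
Blood Drive: take in full, 8 person-hours for value 17 ; 29 left.
Take all of Meals (24 person-hours, value 44) ; 5 person-hours left.
Only 5 person-hours remain; take 5/25 of Food Bank for value 26×5/25 = 5.2.
Total value = 157.2.

157.2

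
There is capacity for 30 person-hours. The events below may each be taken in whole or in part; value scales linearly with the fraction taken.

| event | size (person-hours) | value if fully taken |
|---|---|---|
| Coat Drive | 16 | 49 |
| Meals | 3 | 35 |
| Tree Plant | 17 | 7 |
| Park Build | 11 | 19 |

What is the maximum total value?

103

Rank by value-to-size ratio: Meals 35/3≈11.7, Coat Drive 49/16≈3.06, Park Build 19/11≈1.73, Tree Plant 7/17≈0.412.
All 3 person-hours of Meals fit (value 35) → 27 remain.
All 16 person-hours of Coat Drive fit (value 49) → 11 remain.
All 11 person-hours of Park Build fit (value 19) → 0 remain.
Total value = 103.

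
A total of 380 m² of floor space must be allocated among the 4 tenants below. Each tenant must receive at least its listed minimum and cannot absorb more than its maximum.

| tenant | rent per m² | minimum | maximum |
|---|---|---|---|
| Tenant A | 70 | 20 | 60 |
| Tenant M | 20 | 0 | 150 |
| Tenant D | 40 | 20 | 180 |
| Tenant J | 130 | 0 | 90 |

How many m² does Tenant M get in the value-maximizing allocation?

Meeting every minimum uses 20+0+20+0 = 40 m², leaving 340.
Order the tenants by rent per m²: Tenant J 130 > Tenant A 70 > Tenant D 40 > Tenant M 20.
Tenant J: +90 to 90 (cap) ; 250 left.
Give Tenant A 40 more to hit its cap of 60 ; 210 left.
Give Tenant D 160 more to hit its cap of 180 ; 50 left.
Tenant M: +50 (room for 150) → 50. Pool exhausted.

50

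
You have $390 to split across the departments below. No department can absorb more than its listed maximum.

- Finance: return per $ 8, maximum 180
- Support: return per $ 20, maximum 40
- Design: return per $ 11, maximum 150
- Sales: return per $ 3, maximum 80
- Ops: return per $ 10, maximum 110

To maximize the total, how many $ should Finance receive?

Order the departments by return per $: Support 20 > Design 11 > Ops 10 > Finance 8 > Sales 3.
Give Support 40 to hit its cap of 40 → 350 left.
Design: +150 to 150 (cap) → 200 left.
Ops takes 110 to reach its cap of 110 → 90 left.
Finance: +90 (room for 180) → 90. Pool exhausted.

90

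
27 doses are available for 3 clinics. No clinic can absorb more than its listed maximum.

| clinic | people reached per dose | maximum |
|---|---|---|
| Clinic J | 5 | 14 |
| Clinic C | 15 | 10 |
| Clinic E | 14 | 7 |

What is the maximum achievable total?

298

Rank by people reached per dose: Clinic C 15 > Clinic E 14 > Clinic J 5.
Give Clinic C 10 to hit its cap of 10 — 17 left.
Give Clinic E 7 to hit its cap of 7 — 10 left.
Clinic J: +10 (room for 14) → 10. Pool exhausted.
Total = 5×10 + 15×10 + 14×7 = 298.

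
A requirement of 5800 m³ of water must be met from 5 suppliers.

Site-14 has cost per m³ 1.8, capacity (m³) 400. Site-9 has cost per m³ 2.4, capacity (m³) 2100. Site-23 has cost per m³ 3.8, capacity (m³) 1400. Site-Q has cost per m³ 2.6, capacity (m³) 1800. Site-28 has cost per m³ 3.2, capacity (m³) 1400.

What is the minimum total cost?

15300

Use suppliers in increasing cost order.
Take 400 from Site-14 at 1.8 — need 5400 more.
Site-9 at 2.4: take all 2100 m³ — 3300 still needed.
Take 1800 from Site-Q at 2.6 — need 1500 more.
Site-28 at 3.2: take all 1400 m³ — 100 still needed.
Take 100 from Site-23 at 3.8 to finish.
Cost = 400×1.8 + 2100×2.4 + 1800×2.6 + 1400×3.2 + 100×3.8 = 15300.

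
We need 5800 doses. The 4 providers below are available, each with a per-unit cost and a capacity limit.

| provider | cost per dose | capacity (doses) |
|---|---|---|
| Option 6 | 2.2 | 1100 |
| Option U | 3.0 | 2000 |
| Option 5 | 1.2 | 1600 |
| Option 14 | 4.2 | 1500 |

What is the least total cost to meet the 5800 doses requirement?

Cheapest first:
Option 5 at 1.2: take all 1600 doses — 4200 still needed.
Option 6 at 2.2: take all 1100 doses — 3100 still needed.
Take 2000 from Option U at 3.0 — need 1100 more.
Take 1100 from Option 14 at 4.2 to finish.
Cost = 1600×1.2 + 1100×2.2 + 2000×3.0 + 1100×4.2 = 14960.

14960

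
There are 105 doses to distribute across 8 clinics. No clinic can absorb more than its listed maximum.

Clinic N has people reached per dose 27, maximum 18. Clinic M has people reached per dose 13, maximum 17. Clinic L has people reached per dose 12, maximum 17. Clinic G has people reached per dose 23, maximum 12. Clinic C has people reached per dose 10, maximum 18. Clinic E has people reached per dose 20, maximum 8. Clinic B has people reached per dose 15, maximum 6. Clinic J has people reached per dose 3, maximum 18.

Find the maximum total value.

Highest people reached per dose first: Clinic N 27 > Clinic G 23 > Clinic E 20 > Clinic B 15 > Clinic M 13 > Clinic L 12 > Clinic C 10 > Clinic J 3.
Clinic N: +18 to 18 (cap) ; 87 left.
Give Clinic G 12 to hit its cap of 12 ; 75 left.
Clinic E takes 8 to reach its cap of 8 ; 67 left.
Give Clinic B 6 to hit its cap of 6 ; 61 left.
Give Clinic M 17 to hit its cap of 17 ; 44 left.
Clinic L takes 17 to reach its cap of 17 ; 27 left.
Clinic C takes 18 to reach its cap of 18 ; 9 left.
Only 9 left; Clinic J takes them to reach 9.
Total = 27×18 + 13×17 + 12×17 + 23×12 + 10×18 + 20×8 + 15×6 + 3×9 = 1644.

1644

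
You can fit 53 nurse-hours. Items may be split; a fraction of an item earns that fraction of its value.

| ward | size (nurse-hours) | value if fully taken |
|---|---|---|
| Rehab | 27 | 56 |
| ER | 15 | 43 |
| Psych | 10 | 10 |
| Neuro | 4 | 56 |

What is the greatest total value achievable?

Sort by value density: Neuro 56/4≈14, ER 43/15≈2.87, Rehab 56/27≈2.07, Psych 10/10≈1.
Neuro: take in full, 4 nurse-hours for value 56 → 49 left.
ER: take in full, 15 nurse-hours for value 43 → 34 left.
All 27 nurse-hours of Rehab fit (value 56) → 7 remain.
Fill the last 7 nurse-hours with part of Psych: 7/10 of it earns 7.
Total value = 162.

162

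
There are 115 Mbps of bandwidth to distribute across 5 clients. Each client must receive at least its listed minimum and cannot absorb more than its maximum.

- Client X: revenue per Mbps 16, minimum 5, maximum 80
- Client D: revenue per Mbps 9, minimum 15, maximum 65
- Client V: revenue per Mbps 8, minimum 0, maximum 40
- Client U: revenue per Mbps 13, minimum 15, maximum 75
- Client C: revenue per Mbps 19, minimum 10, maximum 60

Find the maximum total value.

Meeting every minimum uses 5+15+0+15+10 = 45 Mbps, leaving 70.
Highest revenue per Mbps first: Client C 19 > Client X 16 > Client U 13 > Client D 9 > Client V 8.
Client C takes 50 more to reach its cap of 60 ; 20 left.
Client X has room for 75 more but only 20 remain, so it gets 25.
Total = 16×25 + 9×15 + 13×15 + 19×60 = 1870.

1870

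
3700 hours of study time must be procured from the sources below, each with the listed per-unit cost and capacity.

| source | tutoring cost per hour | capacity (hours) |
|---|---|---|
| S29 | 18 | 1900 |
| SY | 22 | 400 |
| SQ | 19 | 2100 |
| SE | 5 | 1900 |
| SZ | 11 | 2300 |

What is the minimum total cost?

29300

Cheapest first:
SE at 5: take all 1900 hours — 1800 still needed.
SZ (11): take the remaining 1800 — done.
S29, SQ, SY: unused.
Cost = 1900×5 + 1800×11 = 29300.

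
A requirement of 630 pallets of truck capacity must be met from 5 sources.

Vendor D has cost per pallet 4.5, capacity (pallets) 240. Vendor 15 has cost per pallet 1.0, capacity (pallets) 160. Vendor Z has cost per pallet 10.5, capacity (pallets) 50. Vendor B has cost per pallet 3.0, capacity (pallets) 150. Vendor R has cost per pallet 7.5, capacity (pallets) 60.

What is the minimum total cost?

2350

Use sources in increasing cost order.
Vendor 15 at 1.0: take all 160 pallets ; 470 still needed.
Take 150 from Vendor B at 3.0 ; need 320 more.
Vendor D at 4.5: take all 240 pallets ; 80 still needed.
Take 60 from Vendor R at 7.5 ; need 20 more.
Vendor Z at 10.5: take 20 of its 50 ; requirement met.
Cost = 160×1.0 + 150×3.0 + 240×4.5 + 60×7.5 + 20×10.5 = 2350.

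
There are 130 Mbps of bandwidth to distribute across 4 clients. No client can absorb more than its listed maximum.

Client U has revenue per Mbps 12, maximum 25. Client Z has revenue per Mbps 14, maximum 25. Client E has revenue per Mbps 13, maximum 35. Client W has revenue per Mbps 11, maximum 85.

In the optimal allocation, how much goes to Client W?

Highest revenue per Mbps first: Client Z 14 > Client E 13 > Client U 12 > Client W 11.
Client Z: +25 to 25 (cap) — 105 left.
Give Client E 35 to hit its cap of 35 — 70 left.
Client U takes 25 to reach its cap of 25 — 45 left.
Client W has room for 85 but only 45 remain, so it gets 45.

45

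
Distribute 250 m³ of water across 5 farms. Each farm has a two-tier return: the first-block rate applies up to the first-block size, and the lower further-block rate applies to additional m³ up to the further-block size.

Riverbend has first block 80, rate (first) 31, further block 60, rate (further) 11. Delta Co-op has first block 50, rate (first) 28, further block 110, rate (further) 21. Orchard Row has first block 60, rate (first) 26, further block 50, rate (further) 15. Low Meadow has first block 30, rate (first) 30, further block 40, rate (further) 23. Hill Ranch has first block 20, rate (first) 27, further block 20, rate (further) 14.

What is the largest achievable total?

Order all 10 blocks by rate: Riverbend/tier1 31 > Low Meadow/tier1 30 > Delta Co-op/tier1 28 > Hill Ranch/tier1 27 > Orchard Row/tier1 26 > Low Meadow/tier2 23 > Delta Co-op/tier2 21 > Orchard Row/tier2 15 > Hill Ranch/tier2 14 > Riverbend/tier2 11.
Riverbend tier1 at 31: fill all 80 — 170 left.
Low Meadow tier1 at 30: fill all 30 — 140 left.
Fill Delta Co-op tier1 block (50 at 28) — 90 left.
Hill Ranch/tier1 (27): +20 — 70 left.
Orchard Row/tier1 (26): +60 — 10 left.
10 remain; put them into Low Meadow tier2 at 23.
Total = 31×80 + 30×30 + 28×50 + 27×20 + 26×60 + 23×10 = 7110.

7110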